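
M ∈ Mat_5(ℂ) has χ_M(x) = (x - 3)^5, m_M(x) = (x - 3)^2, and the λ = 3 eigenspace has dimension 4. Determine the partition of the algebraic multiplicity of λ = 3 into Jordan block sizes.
Block sizes for λ = 3: [2, 1, 1, 1]

Step 1 — from the characteristic polynomial, algebraic multiplicity of λ = 3 is 5. From dim ker(M − (3)·I) = 4, there are exactly 4 Jordan blocks for λ = 3.
Step 2 — from the minimal polynomial, the factor (x − 3)^2 tells us the largest block for λ = 3 has size 2.
Step 3 — with total size 5, 4 blocks, and largest block 2, the block sizes (in nonincreasing order) are [2, 1, 1, 1].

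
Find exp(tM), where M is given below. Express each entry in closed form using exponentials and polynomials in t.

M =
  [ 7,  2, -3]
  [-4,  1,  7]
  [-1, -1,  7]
e^{tM} =
  [-t^2*exp(5*t)/2 + 2*t*exp(5*t) + exp(5*t), -t^2*exp(5*t)/2 + 2*t*exp(5*t), t^2*exp(5*t) - 3*t*exp(5*t)]
  [t^2*exp(5*t)/2 - 4*t*exp(5*t), t^2*exp(5*t)/2 - 4*t*exp(5*t) + exp(5*t), -t^2*exp(5*t) + 7*t*exp(5*t)]
  [-t*exp(5*t), -t*exp(5*t), 2*t*exp(5*t) + exp(5*t)]

Strategy: write M = P · J · P⁻¹ where J is a Jordan canonical form, so e^{tM} = P · e^{tJ} · P⁻¹, and e^{tJ} can be computed block-by-block.

M has Jordan form
J =
  [5, 1, 0]
  [0, 5, 1]
  [0, 0, 5]
(up to reordering of blocks).

Per-block formulas:
  For a 3×3 Jordan block J_3(5): exp(t · J_3(5)) = e^(5t)·(I + t·N + (t^2/2)·N^2), where N is the 3×3 nilpotent shift.

After assembling e^{tJ} and conjugating by P, we get:

e^{tM} =
  [-t^2*exp(5*t)/2 + 2*t*exp(5*t) + exp(5*t), -t^2*exp(5*t)/2 + 2*t*exp(5*t), t^2*exp(5*t) - 3*t*exp(5*t)]
  [t^2*exp(5*t)/2 - 4*t*exp(5*t), t^2*exp(5*t)/2 - 4*t*exp(5*t) + exp(5*t), -t^2*exp(5*t) + 7*t*exp(5*t)]
  [-t*exp(5*t), -t*exp(5*t), 2*t*exp(5*t) + exp(5*t)]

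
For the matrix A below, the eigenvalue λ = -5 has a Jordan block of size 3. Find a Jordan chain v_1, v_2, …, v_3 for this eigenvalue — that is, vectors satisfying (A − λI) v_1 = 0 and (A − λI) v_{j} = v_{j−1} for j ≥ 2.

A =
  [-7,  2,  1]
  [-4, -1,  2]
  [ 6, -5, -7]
A Jordan chain for λ = -5 of length 3:
v_1 = (2, 4, -4)ᵀ
v_2 = (-2, -4, 6)ᵀ
v_3 = (1, 0, 0)ᵀ

Let N = A − (-5)·I. We want v_3 with N^3 v_3 = 0 but N^2 v_3 ≠ 0; then v_{j-1} := N · v_j for j = 3, …, 2.

Pick v_3 = (1, 0, 0)ᵀ.
Then v_2 = N · v_3 = (-2, -4, 6)ᵀ.
Then v_1 = N · v_2 = (2, 4, -4)ᵀ.

Sanity check: (A − (-5)·I) v_1 = (0, 0, 0)ᵀ = 0. ✓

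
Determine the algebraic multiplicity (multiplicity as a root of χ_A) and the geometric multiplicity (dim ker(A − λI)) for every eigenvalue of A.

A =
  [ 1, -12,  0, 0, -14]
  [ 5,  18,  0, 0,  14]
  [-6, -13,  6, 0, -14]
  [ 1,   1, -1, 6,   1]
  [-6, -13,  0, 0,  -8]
λ = -1: alg = 1, geom = 1; λ = 6: alg = 4, geom = 2

Step 1 — factor the characteristic polynomial to read off the algebraic multiplicities:
  χ_A(x) = (x - 6)^4*(x + 1)

Step 2 — compute geometric multiplicities via the rank-nullity identity g(λ) = n − rank(A − λI):
  rank(A − (-1)·I) = 4, so dim ker(A − (-1)·I) = n − 4 = 1
  rank(A − (6)·I) = 3, so dim ker(A − (6)·I) = n − 3 = 2

Summary:
  λ = -1: algebraic multiplicity = 1, geometric multiplicity = 1
  λ = 6: algebraic multiplicity = 4, geometric multiplicity = 2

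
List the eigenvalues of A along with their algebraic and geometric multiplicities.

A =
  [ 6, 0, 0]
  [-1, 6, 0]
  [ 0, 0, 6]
λ = 6: alg = 3, geom = 2

Step 1 — factor the characteristic polynomial to read off the algebraic multiplicities:
  χ_A(x) = (x - 6)^3

Step 2 — compute geometric multiplicities via the rank-nullity identity g(λ) = n − rank(A − λI):
  rank(A − (6)·I) = 1, so dim ker(A − (6)·I) = n − 1 = 2

Summary:
  λ = 6: algebraic multiplicity = 3, geometric multiplicity = 2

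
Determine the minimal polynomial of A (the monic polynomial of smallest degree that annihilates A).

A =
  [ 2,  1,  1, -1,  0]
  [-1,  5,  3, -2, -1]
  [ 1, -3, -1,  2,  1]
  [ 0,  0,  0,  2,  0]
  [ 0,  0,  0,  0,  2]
x^3 - 6*x^2 + 12*x - 8

The characteristic polynomial is χ_A(x) = (x - 2)^5, so the eigenvalues are known. The minimal polynomial is
  m_A(x) = Π_λ (x − λ)^{k_λ}
where k_λ is the size of the *largest* Jordan block for λ (equivalently, the smallest k with (A − λI)^k v = 0 for every generalised eigenvector v of λ).

  λ = 2: largest Jordan block has size 3, contributing (x − 2)^3

So m_A(x) = (x - 2)^3 = x^3 - 6*x^2 + 12*x - 8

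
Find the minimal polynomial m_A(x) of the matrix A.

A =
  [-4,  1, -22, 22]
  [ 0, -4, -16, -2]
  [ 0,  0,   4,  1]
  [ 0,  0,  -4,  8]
x^4 - 4*x^3 - 44*x^2 + 96*x + 576

The characteristic polynomial is χ_A(x) = (x - 6)^2*(x + 4)^2, so the eigenvalues are known. The minimal polynomial is
  m_A(x) = Π_λ (x − λ)^{k_λ}
where k_λ is the size of the *largest* Jordan block for λ (equivalently, the smallest k with (A − λI)^k v = 0 for every generalised eigenvector v of λ).

  λ = -4: largest Jordan block has size 2, contributing (x + 4)^2
  λ = 6: largest Jordan block has size 2, contributing (x − 6)^2

So m_A(x) = (x - 6)^2*(x + 4)^2 = x^4 - 4*x^3 - 44*x^2 + 96*x + 576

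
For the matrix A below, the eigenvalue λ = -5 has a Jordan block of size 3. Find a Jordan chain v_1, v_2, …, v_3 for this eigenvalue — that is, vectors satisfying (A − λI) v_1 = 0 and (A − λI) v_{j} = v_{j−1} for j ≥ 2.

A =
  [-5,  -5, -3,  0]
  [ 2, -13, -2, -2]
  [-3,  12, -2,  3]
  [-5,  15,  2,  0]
A Jordan chain for λ = -5 of length 3:
v_1 = (-1, 0, 0, -1)ᵀ
v_2 = (0, 2, -3, -5)ᵀ
v_3 = (1, 0, 0, 0)ᵀ

Let N = A − (-5)·I. We want v_3 with N^3 v_3 = 0 but N^2 v_3 ≠ 0; then v_{j-1} := N · v_j for j = 3, …, 2.

Pick v_3 = (1, 0, 0, 0)ᵀ.
Then v_2 = N · v_3 = (0, 2, -3, -5)ᵀ.
Then v_1 = N · v_2 = (-1, 0, 0, -1)ᵀ.

Sanity check: (A − (-5)·I) v_1 = (0, 0, 0, 0)ᵀ = 0. ✓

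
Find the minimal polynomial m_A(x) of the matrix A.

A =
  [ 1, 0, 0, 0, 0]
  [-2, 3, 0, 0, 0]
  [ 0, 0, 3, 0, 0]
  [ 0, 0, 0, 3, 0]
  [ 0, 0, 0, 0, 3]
x^2 - 4*x + 3

The characteristic polynomial is χ_A(x) = (x - 3)^4*(x - 1), so the eigenvalues are known. The minimal polynomial is
  m_A(x) = Π_λ (x − λ)^{k_λ}
where k_λ is the size of the *largest* Jordan block for λ (equivalently, the smallest k with (A − λI)^k v = 0 for every generalised eigenvector v of λ).

  λ = 1: largest Jordan block has size 1, contributing (x − 1)
  λ = 3: largest Jordan block has size 1, contributing (x − 3)

So m_A(x) = (x - 3)*(x - 1) = x^2 - 4*x + 3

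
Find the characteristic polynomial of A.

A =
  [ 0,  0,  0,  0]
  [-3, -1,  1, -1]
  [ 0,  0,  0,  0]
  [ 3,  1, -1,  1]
x^4

Expanding det(x·I − A) (e.g. by cofactor expansion or by noting that A is similar to its Jordan form J, which has the same characteristic polynomial as A) gives
  χ_A(x) = x^4
which factors as x^4. The eigenvalues (with algebraic multiplicities) are λ = 0 with multiplicity 4.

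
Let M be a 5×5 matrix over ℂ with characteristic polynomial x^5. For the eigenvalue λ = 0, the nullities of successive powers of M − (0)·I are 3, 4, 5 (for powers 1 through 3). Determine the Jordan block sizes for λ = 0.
Block sizes for λ = 0: [3, 1, 1]

From the dimensions of kernels of powers, the number of Jordan blocks of size at least j is d_j − d_{j−1} where d_j = dim ker(N^j) (with d_0 = 0). Computing the differences gives [3, 1, 1].
The number of blocks of size exactly k is (#blocks of size ≥ k) − (#blocks of size ≥ k + 1), so the partition is: 2 block(s) of size 1, 1 block(s) of size 3.
In nonincreasing order the block sizes are [3, 1, 1].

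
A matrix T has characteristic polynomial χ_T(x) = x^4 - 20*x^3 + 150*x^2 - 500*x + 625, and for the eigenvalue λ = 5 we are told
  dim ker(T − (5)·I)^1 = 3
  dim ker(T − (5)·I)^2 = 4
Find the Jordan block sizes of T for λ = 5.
Block sizes for λ = 5: [2, 1, 1]

From the dimensions of kernels of powers, the number of Jordan blocks of size at least j is d_j − d_{j−1} where d_j = dim ker(N^j) (with d_0 = 0). Computing the differences gives [3, 1].
The number of blocks of size exactly k is (#blocks of size ≥ k) − (#blocks of size ≥ k + 1), so the partition is: 2 block(s) of size 1, 1 block(s) of size 2.
In nonincreasing order the block sizes are [2, 1, 1].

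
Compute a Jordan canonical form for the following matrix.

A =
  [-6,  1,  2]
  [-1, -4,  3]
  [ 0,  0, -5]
J_3(-5)

The characteristic polynomial is
  det(x·I − A) = x^3 + 15*x^2 + 75*x + 125 = (x + 5)^3

Eigenvalues and multiplicities (the geometric multiplicity of λ is n − rank(A − λI), which equals the number of Jordan blocks for λ):
  λ = -5: algebraic multiplicity = 3, geometric multiplicity = 1

Determining the block sizes for each eigenvalue:
  λ = -5: one block (gm = 1), so the single block has size am = 3 → block sizes [3]

Assembling the blocks gives a Jordan form
J =
  [-5,  1,  0]
  [ 0, -5,  1]
  [ 0,  0, -5]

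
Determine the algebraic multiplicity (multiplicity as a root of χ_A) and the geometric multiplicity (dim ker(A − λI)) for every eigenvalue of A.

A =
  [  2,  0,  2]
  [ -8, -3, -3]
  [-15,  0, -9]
λ = -4: alg = 1, geom = 1; λ = -3: alg = 2, geom = 1

Step 1 — factor the characteristic polynomial to read off the algebraic multiplicities:
  χ_A(x) = (x + 3)^2*(x + 4)

Step 2 — compute geometric multiplicities via the rank-nullity identity g(λ) = n − rank(A − λI):
  rank(A − (-4)·I) = 2, so dim ker(A − (-4)·I) = n − 2 = 1
  rank(A − (-3)·I) = 2, so dim ker(A − (-3)·I) = n − 2 = 1

Summary:
  λ = -4: algebraic multiplicity = 1, geometric multiplicity = 1
  λ = -3: algebraic multiplicity = 2, geometric multiplicity = 1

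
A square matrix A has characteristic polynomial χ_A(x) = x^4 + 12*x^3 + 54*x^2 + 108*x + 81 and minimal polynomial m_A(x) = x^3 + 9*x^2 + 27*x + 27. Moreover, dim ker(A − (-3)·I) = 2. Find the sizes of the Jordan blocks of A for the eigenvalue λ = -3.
Block sizes for λ = -3: [3, 1]

Step 1 — from the characteristic polynomial, algebraic multiplicity of λ = -3 is 4. From dim ker(A − (-3)·I) = 2, there are exactly 2 Jordan blocks for λ = -3.
Step 2 — from the minimal polynomial, the factor (x + 3)^3 tells us the largest block for λ = -3 has size 3.
Step 3 — with total size 4, 2 blocks, and largest block 3, the block sizes (in nonincreasing order) are [3, 1].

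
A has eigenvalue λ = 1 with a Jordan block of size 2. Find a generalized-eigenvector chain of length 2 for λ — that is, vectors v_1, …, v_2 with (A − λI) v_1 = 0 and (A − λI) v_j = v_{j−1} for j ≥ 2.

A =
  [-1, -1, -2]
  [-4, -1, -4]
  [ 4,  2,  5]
A Jordan chain for λ = 1 of length 2:
v_1 = (-2, -4, 4)ᵀ
v_2 = (1, 0, 0)ᵀ

Let N = A − (1)·I. We want v_2 with N^2 v_2 = 0 but N^1 v_2 ≠ 0; then v_{j-1} := N · v_j for j = 2, …, 2.

Pick v_2 = (1, 0, 0)ᵀ.
Then v_1 = N · v_2 = (-2, -4, 4)ᵀ.

Sanity check: (A − (1)·I) v_1 = (0, 0, 0)ᵀ = 0. ✓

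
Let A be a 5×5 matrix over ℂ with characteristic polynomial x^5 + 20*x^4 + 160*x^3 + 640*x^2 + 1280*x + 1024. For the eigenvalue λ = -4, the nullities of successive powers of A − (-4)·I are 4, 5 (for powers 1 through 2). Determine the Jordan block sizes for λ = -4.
Block sizes for λ = -4: [2, 1, 1, 1]

From the dimensions of kernels of powers, the number of Jordan blocks of size at least j is d_j − d_{j−1} where d_j = dim ker(N^j) (with d_0 = 0). Computing the differences gives [4, 1].
The number of blocks of size exactly k is (#blocks of size ≥ k) − (#blocks of size ≥ k + 1), so the partition is: 3 block(s) of size 1, 1 block(s) of size 2.
In nonincreasing order the block sizes are [2, 1, 1, 1].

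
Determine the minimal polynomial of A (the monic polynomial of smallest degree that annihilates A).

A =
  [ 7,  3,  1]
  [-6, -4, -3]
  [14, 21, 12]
x^2 - 10*x + 25

The characteristic polynomial is χ_A(x) = (x - 5)^3, so the eigenvalues are known. The minimal polynomial is
  m_A(x) = Π_λ (x − λ)^{k_λ}
where k_λ is the size of the *largest* Jordan block for λ (equivalently, the smallest k with (A − λI)^k v = 0 for every generalised eigenvector v of λ).

  λ = 5: largest Jordan block has size 2, contributing (x − 5)^2

So m_A(x) = (x - 5)^2 = x^2 - 10*x + 25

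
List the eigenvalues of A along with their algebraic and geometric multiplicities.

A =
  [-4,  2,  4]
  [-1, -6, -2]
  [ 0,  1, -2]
λ = -4: alg = 3, geom = 1

Step 1 — factor the characteristic polynomial to read off the algebraic multiplicities:
  χ_A(x) = (x + 4)^3

Step 2 — compute geometric multiplicities via the rank-nullity identity g(λ) = n − rank(A − λI):
  rank(A − (-4)·I) = 2, so dim ker(A − (-4)·I) = n − 2 = 1

Summary:
  λ = -4: algebraic multiplicity = 3, geometric multiplicity = 1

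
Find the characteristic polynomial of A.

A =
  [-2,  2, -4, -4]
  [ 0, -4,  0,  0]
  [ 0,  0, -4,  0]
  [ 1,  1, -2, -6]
x^4 + 16*x^3 + 96*x^2 + 256*x + 256

Expanding det(x·I − A) (e.g. by cofactor expansion or by noting that A is similar to its Jordan form J, which has the same characteristic polynomial as A) gives
  χ_A(x) = x^4 + 16*x^3 + 96*x^2 + 256*x + 256
which factors as (x + 4)^4. The eigenvalues (with algebraic multiplicities) are λ = -4 with multiplicity 4.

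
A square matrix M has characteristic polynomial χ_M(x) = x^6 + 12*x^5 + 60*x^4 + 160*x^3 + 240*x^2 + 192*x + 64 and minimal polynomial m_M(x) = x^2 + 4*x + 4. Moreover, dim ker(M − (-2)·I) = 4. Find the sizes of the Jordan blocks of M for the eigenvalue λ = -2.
Block sizes for λ = -2: [2, 2, 1, 1]

Step 1 — from the characteristic polynomial, algebraic multiplicity of λ = -2 is 6. From dim ker(M − (-2)·I) = 4, there are exactly 4 Jordan blocks for λ = -2.
Step 2 — from the minimal polynomial, the factor (x + 2)^2 tells us the largest block for λ = -2 has size 2.
Step 3 — with total size 6, 4 blocks, and largest block 2, the block sizes (in nonincreasing order) are [2, 2, 1, 1].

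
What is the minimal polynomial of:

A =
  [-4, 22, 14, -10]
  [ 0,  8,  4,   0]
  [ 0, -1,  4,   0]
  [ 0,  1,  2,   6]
x^3 - 8*x^2 - 12*x + 144

The characteristic polynomial is χ_A(x) = (x - 6)^3*(x + 4), so the eigenvalues are known. The minimal polynomial is
  m_A(x) = Π_λ (x − λ)^{k_λ}
where k_λ is the size of the *largest* Jordan block for λ (equivalently, the smallest k with (A − λI)^k v = 0 for every generalised eigenvector v of λ).

  λ = -4: largest Jordan block has size 1, contributing (x + 4)
  λ = 6: largest Jordan block has size 2, contributing (x − 6)^2

So m_A(x) = (x - 6)^2*(x + 4) = x^3 - 8*x^2 - 12*x + 144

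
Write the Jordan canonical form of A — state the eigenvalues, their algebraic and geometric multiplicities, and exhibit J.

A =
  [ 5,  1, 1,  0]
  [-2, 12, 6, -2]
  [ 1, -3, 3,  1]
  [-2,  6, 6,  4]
J_3(6) ⊕ J_1(6)

The characteristic polynomial is
  det(x·I − A) = x^4 - 24*x^3 + 216*x^2 - 864*x + 1296 = (x - 6)^4

Eigenvalues and multiplicities (the geometric multiplicity of λ is n − rank(A − λI), which equals the number of Jordan blocks for λ):
  λ = 6: algebraic multiplicity = 4, geometric multiplicity = 2

Determining the block sizes for each eigenvalue:
  λ = 6: with am = 4 and gm = 2, the partition is not yet determined (e.g. several partitions of 4 into 2 parts exist). Let N = A − (6)·I. Computing rank(N^1) = 2, rank(N^2) = 1, rank(N^3) = 0; the number of blocks of size ≥ j is rank(N^{j−1}) − rank(N^j), giving [2, 1, 1]. So we have 1 block(s) of size 3, 1 block(s) of size 1 → block sizes [3, 1]

Assembling the blocks gives a Jordan form
J =
  [6, 1, 0, 0]
  [0, 6, 1, 0]
  [0, 0, 6, 0]
  [0, 0, 0, 6]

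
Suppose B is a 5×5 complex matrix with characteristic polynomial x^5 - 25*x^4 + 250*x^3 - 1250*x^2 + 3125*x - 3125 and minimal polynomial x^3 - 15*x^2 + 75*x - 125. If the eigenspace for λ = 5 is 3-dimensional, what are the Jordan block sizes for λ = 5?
Block sizes for λ = 5: [3, 1, 1]

Step 1 — from the characteristic polynomial, algebraic multiplicity of λ = 5 is 5. From dim ker(B − (5)·I) = 3, there are exactly 3 Jordan blocks for λ = 5.
Step 2 — from the minimal polynomial, the factor (x − 5)^3 tells us the largest block for λ = 5 has size 3.
Step 3 — with total size 5, 3 blocks, and largest block 3, the block sizes (in nonincreasing order) are [3, 1, 1].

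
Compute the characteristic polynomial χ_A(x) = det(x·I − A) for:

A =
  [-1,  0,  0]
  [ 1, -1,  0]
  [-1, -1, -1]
x^3 + 3*x^2 + 3*x + 1

Expanding det(x·I − A) (e.g. by cofactor expansion or by noting that A is similar to its Jordan form J, which has the same characteristic polynomial as A) gives
  χ_A(x) = x^3 + 3*x^2 + 3*x + 1
which factors as (x + 1)^3. The eigenvalues (with algebraic multiplicities) are λ = -1 with multiplicity 3.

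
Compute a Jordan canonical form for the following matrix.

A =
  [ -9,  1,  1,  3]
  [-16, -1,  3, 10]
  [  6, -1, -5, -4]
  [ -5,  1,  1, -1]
J_2(-4) ⊕ J_2(-4)

The characteristic polynomial is
  det(x·I − A) = x^4 + 16*x^3 + 96*x^2 + 256*x + 256 = (x + 4)^4

Eigenvalues and multiplicities (the geometric multiplicity of λ is n − rank(A − λI), which equals the number of Jordan blocks for λ):
  λ = -4: algebraic multiplicity = 4, geometric multiplicity = 2

Determining the block sizes for each eigenvalue:
  λ = -4: with am = 4 and gm = 2, the partition is not yet determined (e.g. several partitions of 4 into 2 parts exist). Let N = A − (-4)·I. Computing rank(N^1) = 2, rank(N^2) = 0; the number of blocks of size ≥ j is rank(N^{j−1}) − rank(N^j), giving [2, 2]. So we have 2 block(s) of size 2 → block sizes [2, 2]

Assembling the blocks gives a Jordan form
J =
  [-4,  1,  0,  0]
  [ 0, -4,  0,  0]
  [ 0,  0, -4,  1]
  [ 0,  0,  0, -4]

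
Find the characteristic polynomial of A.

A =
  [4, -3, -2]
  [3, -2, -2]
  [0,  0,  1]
x^3 - 3*x^2 + 3*x - 1

Expanding det(x·I − A) (e.g. by cofactor expansion or by noting that A is similar to its Jordan form J, which has the same characteristic polynomial as A) gives
  χ_A(x) = x^3 - 3*x^2 + 3*x - 1
which factors as (x - 1)^3. The eigenvalues (with algebraic multiplicities) are λ = 1 with multiplicity 3.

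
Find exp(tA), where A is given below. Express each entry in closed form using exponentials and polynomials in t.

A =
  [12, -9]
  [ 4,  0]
e^{tA} =
  [6*t*exp(6*t) + exp(6*t), -9*t*exp(6*t)]
  [4*t*exp(6*t), -6*t*exp(6*t) + exp(6*t)]

Strategy: write A = P · J · P⁻¹ where J is a Jordan canonical form, so e^{tA} = P · e^{tJ} · P⁻¹, and e^{tJ} can be computed block-by-block.

A has Jordan form
J =
  [6, 1]
  [0, 6]
(up to reordering of blocks).

Per-block formulas:
  For a 2×2 Jordan block J_2(6): exp(t · J_2(6)) = e^(6t)·(I + t·N), where N is the 2×2 nilpotent shift.

After assembling e^{tJ} and conjugating by P, we get:

e^{tA} =
  [6*t*exp(6*t) + exp(6*t), -9*t*exp(6*t)]
  [4*t*exp(6*t), -6*t*exp(6*t) + exp(6*t)]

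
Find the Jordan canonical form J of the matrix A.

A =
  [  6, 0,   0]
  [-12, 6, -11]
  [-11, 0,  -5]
J_1(-5) ⊕ J_2(6)

The characteristic polynomial is
  det(x·I − A) = x^3 - 7*x^2 - 24*x + 180 = (x - 6)^2*(x + 5)

Eigenvalues and multiplicities (the geometric multiplicity of λ is n − rank(A − λI), which equals the number of Jordan blocks for λ):
  λ = -5: algebraic multiplicity = 1, geometric multiplicity = 1
  λ = 6: algebraic multiplicity = 2, geometric multiplicity = 1

Determining the block sizes for each eigenvalue:
  λ = -5: one block (gm = 1), so the single block has size am = 1 → block sizes [1]
  λ = 6: one block (gm = 1), so the single block has size am = 2 → block sizes [2]

Assembling the blocks gives a Jordan form
J =
  [-5, 0, 0]
  [ 0, 6, 1]
  [ 0, 0, 6]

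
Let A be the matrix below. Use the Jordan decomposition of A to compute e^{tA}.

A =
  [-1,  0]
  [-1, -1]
e^{tA} =
  [exp(-t), 0]
  [-t*exp(-t), exp(-t)]

Strategy: write A = P · J · P⁻¹ where J is a Jordan canonical form, so e^{tA} = P · e^{tJ} · P⁻¹, and e^{tJ} can be computed block-by-block.

A has Jordan form
J =
  [-1,  1]
  [ 0, -1]
(up to reordering of blocks).

Per-block formulas:
  For a 2×2 Jordan block J_2(-1): exp(t · J_2(-1)) = e^(-1t)·(I + t·N), where N is the 2×2 nilpotent shift.

After assembling e^{tJ} and conjugating by P, we get:

e^{tA} =
  [exp(-t), 0]
  [-t*exp(-t), exp(-t)]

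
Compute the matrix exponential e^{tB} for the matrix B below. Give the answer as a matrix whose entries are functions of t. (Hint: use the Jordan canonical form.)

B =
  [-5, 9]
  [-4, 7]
e^{tB} =
  [-6*t*exp(t) + exp(t), 9*t*exp(t)]
  [-4*t*exp(t), 6*t*exp(t) + exp(t)]

Strategy: write B = P · J · P⁻¹ where J is a Jordan canonical form, so e^{tB} = P · e^{tJ} · P⁻¹, and e^{tJ} can be computed block-by-block.

B has Jordan form
J =
  [1, 1]
  [0, 1]
(up to reordering of blocks).

Per-block formulas:
  For a 2×2 Jordan block J_2(1): exp(t · J_2(1)) = e^(1t)·(I + t·N), where N is the 2×2 nilpotent shift.

After assembling e^{tJ} and conjugating by P, we get:

e^{tB} =
  [-6*t*exp(t) + exp(t), 9*t*exp(t)]
  [-4*t*exp(t), 6*t*exp(t) + exp(t)]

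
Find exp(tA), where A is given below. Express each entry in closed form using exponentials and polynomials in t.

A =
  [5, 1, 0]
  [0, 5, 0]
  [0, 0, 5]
e^{tA} =
  [exp(5*t), t*exp(5*t), 0]
  [0, exp(5*t), 0]
  [0, 0, exp(5*t)]

Strategy: write A = P · J · P⁻¹ where J is a Jordan canonical form, so e^{tA} = P · e^{tJ} · P⁻¹, and e^{tJ} can be computed block-by-block.

A has Jordan form
J =
  [5, 1, 0]
  [0, 5, 0]
  [0, 0, 5]
(up to reordering of blocks).

Per-block formulas:
  For a 2×2 Jordan block J_2(5): exp(t · J_2(5)) = e^(5t)·(I + t·N), where N is the 2×2 nilpotent shift.
  For a 1×1 block at λ = 5: exp(t · [5]) = [e^(5t)].

After assembling e^{tJ} and conjugating by P, we get:

e^{tA} =
  [exp(5*t), t*exp(5*t), 0]
  [0, exp(5*t), 0]
  [0, 0, exp(5*t)]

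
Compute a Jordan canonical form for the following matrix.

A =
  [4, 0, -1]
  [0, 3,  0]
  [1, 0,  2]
J_2(3) ⊕ J_1(3)

The characteristic polynomial is
  det(x·I − A) = x^3 - 9*x^2 + 27*x - 27 = (x - 3)^3

Eigenvalues and multiplicities (the geometric multiplicity of λ is n − rank(A − λI), which equals the number of Jordan blocks for λ):
  λ = 3: algebraic multiplicity = 3, geometric multiplicity = 2

Determining the block sizes for each eigenvalue:
  λ = 3: 2 blocks summing to 3 forces exactly one block of size 2 and the rest size 1 → block sizes [2, 1]

Assembling the blocks gives a Jordan form
J =
  [3, 1, 0]
  [0, 3, 0]
  [0, 0, 3]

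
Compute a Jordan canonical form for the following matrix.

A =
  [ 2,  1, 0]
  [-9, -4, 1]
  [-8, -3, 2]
J_3(0)

The characteristic polynomial is
  det(x·I − A) = x^3

Eigenvalues and multiplicities (the geometric multiplicity of λ is n − rank(A − λI), which equals the number of Jordan blocks for λ):
  λ = 0: algebraic multiplicity = 3, geometric multiplicity = 1

Determining the block sizes for each eigenvalue:
  λ = 0: one block (gm = 1), so the single block has size am = 3 → block sizes [3]

Assembling the blocks gives a Jordan form
J =
  [0, 1, 0]
  [0, 0, 1]
  [0, 0, 0]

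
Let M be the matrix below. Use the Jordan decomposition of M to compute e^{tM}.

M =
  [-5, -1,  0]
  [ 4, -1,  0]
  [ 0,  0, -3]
e^{tM} =
  [-2*t*exp(-3*t) + exp(-3*t), -t*exp(-3*t), 0]
  [4*t*exp(-3*t), 2*t*exp(-3*t) + exp(-3*t), 0]
  [0, 0, exp(-3*t)]

Strategy: write M = P · J · P⁻¹ where J is a Jordan canonical form, so e^{tM} = P · e^{tJ} · P⁻¹, and e^{tJ} can be computed block-by-block.

M has Jordan form
J =
  [-3,  1,  0]
  [ 0, -3,  0]
  [ 0,  0, -3]
(up to reordering of blocks).

Per-block formulas:
  For a 1×1 block at λ = -3: exp(t · [-3]) = [e^(-3t)].
  For a 2×2 Jordan block J_2(-3): exp(t · J_2(-3)) = e^(-3t)·(I + t·N), where N is the 2×2 nilpotent shift.

After assembling e^{tJ} and conjugating by P, we get:

e^{tM} =
  [-2*t*exp(-3*t) + exp(-3*t), -t*exp(-3*t), 0]
  [4*t*exp(-3*t), 2*t*exp(-3*t) + exp(-3*t), 0]
  [0, 0, exp(-3*t)]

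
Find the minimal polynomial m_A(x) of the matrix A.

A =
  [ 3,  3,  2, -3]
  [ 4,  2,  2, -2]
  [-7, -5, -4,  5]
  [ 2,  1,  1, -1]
x^3

The characteristic polynomial is χ_A(x) = x^4, so the eigenvalues are known. The minimal polynomial is
  m_A(x) = Π_λ (x − λ)^{k_λ}
where k_λ is the size of the *largest* Jordan block for λ (equivalently, the smallest k with (A − λI)^k v = 0 for every generalised eigenvector v of λ).

  λ = 0: largest Jordan block has size 3, contributing (x − 0)^3

So m_A(x) = x^3 = x^3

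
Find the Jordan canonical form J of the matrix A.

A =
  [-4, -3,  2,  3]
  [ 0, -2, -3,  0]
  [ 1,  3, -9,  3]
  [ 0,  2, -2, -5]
J_3(-5) ⊕ J_1(-5)

The characteristic polynomial is
  det(x·I − A) = x^4 + 20*x^3 + 150*x^2 + 500*x + 625 = (x + 5)^4

Eigenvalues and multiplicities (the geometric multiplicity of λ is n − rank(A − λI), which equals the number of Jordan blocks for λ):
  λ = -5: algebraic multiplicity = 4, geometric multiplicity = 2

Determining the block sizes for each eigenvalue:
  λ = -5: with am = 4 and gm = 2, the partition is not yet determined (e.g. several partitions of 4 into 2 parts exist). Let N = A − (-5)·I. Computing rank(N^1) = 2, rank(N^2) = 1, rank(N^3) = 0; the number of blocks of size ≥ j is rank(N^{j−1}) − rank(N^j), giving [2, 1, 1]. So we have 1 block(s) of size 3, 1 block(s) of size 1 → block sizes [3, 1]

Assembling the blocks gives a Jordan form
J =
  [-5,  1,  0,  0]
  [ 0, -5,  1,  0]
  [ 0,  0, -5,  0]
  [ 0,  0,  0, -5]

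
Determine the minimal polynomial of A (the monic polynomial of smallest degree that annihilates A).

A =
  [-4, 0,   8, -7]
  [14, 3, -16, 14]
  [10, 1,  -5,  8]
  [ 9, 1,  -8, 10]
x^4 - 4*x^3 - 18*x^2 + 108*x - 135

The characteristic polynomial is χ_A(x) = (x - 3)^3*(x + 5), so the eigenvalues are known. The minimal polynomial is
  m_A(x) = Π_λ (x − λ)^{k_λ}
where k_λ is the size of the *largest* Jordan block for λ (equivalently, the smallest k with (A − λI)^k v = 0 for every generalised eigenvector v of λ).

  λ = -5: largest Jordan block has size 1, contributing (x + 5)
  λ = 3: largest Jordan block has size 3, contributing (x − 3)^3

So m_A(x) = (x - 3)^3*(x + 5) = x^4 - 4*x^3 - 18*x^2 + 108*x - 135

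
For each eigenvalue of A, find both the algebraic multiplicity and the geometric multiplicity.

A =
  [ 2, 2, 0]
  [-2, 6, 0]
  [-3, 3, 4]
λ = 4: alg = 3, geom = 2

Step 1 — factor the characteristic polynomial to read off the algebraic multiplicities:
  χ_A(x) = (x - 4)^3

Step 2 — compute geometric multiplicities via the rank-nullity identity g(λ) = n − rank(A − λI):
  rank(A − (4)·I) = 1, so dim ker(A − (4)·I) = n − 1 = 2

Summary:
  λ = 4: algebraic multiplicity = 3, geometric multiplicity = 2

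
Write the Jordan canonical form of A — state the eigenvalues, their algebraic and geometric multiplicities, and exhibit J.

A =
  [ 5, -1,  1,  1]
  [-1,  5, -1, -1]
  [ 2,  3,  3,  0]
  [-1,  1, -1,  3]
J_3(4) ⊕ J_1(4)

The characteristic polynomial is
  det(x·I − A) = x^4 - 16*x^3 + 96*x^2 - 256*x + 256 = (x - 4)^4

Eigenvalues and multiplicities (the geometric multiplicity of λ is n − rank(A − λI), which equals the number of Jordan blocks for λ):
  λ = 4: algebraic multiplicity = 4, geometric multiplicity = 2

Determining the block sizes for each eigenvalue:
  λ = 4: with am = 4 and gm = 2, the partition is not yet determined (e.g. several partitions of 4 into 2 parts exist). Let N = A − (4)·I. Computing rank(N^1) = 2, rank(N^2) = 1, rank(N^3) = 0; the number of blocks of size ≥ j is rank(N^{j−1}) − rank(N^j), giving [2, 1, 1]. So we have 1 block(s) of size 3, 1 block(s) of size 1 → block sizes [3, 1]

Assembling the blocks gives a Jordan form
J =
  [4, 1, 0, 0]
  [0, 4, 1, 0]
  [0, 0, 4, 0]
  [0, 0, 0, 4]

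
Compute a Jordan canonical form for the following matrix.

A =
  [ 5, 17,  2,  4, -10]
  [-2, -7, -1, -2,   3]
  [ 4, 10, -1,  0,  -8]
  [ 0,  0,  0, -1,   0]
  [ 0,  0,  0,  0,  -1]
J_3(-1) ⊕ J_1(-1) ⊕ J_1(-1)

The characteristic polynomial is
  det(x·I − A) = x^5 + 5*x^4 + 10*x^3 + 10*x^2 + 5*x + 1 = (x + 1)^5

Eigenvalues and multiplicities (the geometric multiplicity of λ is n − rank(A − λI), which equals the number of Jordan blocks for λ):
  λ = -1: algebraic multiplicity = 5, geometric multiplicity = 3

Determining the block sizes for each eigenvalue:
  λ = -1: with am = 5 and gm = 3, the partition is not yet determined (e.g. several partitions of 5 into 3 parts exist). Let N = A − (-1)·I. Computing rank(N^1) = 2, rank(N^2) = 1, rank(N^3) = 0; the number of blocks of size ≥ j is rank(N^{j−1}) − rank(N^j), giving [3, 1, 1]. So we have 1 block(s) of size 3, 2 block(s) of size 1 → block sizes [3, 1, 1]

Assembling the blocks gives a Jordan form
J =
  [-1,  1,  0,  0,  0]
  [ 0, -1,  1,  0,  0]
  [ 0,  0, -1,  0,  0]
  [ 0,  0,  0, -1,  0]
  [ 0,  0,  0,  0, -1]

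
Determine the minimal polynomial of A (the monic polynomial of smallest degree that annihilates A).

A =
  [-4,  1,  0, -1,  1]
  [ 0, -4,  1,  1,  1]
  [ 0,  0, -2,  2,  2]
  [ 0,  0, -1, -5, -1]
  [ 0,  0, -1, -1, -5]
x^3 + 12*x^2 + 48*x + 64

The characteristic polynomial is χ_A(x) = (x + 4)^5, so the eigenvalues are known. The minimal polynomial is
  m_A(x) = Π_λ (x − λ)^{k_λ}
where k_λ is the size of the *largest* Jordan block for λ (equivalently, the smallest k with (A − λI)^k v = 0 for every generalised eigenvector v of λ).

  λ = -4: largest Jordan block has size 3, contributing (x + 4)^3

So m_A(x) = (x + 4)^3 = x^3 + 12*x^2 + 48*x + 64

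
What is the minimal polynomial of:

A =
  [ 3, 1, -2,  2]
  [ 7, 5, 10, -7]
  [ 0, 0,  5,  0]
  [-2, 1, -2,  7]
x^3 - 15*x^2 + 75*x - 125

The characteristic polynomial is χ_A(x) = (x - 5)^4, so the eigenvalues are known. The minimal polynomial is
  m_A(x) = Π_λ (x − λ)^{k_λ}
where k_λ is the size of the *largest* Jordan block for λ (equivalently, the smallest k with (A − λI)^k v = 0 for every generalised eigenvector v of λ).

  λ = 5: largest Jordan block has size 3, contributing (x − 5)^3

So m_A(x) = (x - 5)^3 = x^3 - 15*x^2 + 75*x - 125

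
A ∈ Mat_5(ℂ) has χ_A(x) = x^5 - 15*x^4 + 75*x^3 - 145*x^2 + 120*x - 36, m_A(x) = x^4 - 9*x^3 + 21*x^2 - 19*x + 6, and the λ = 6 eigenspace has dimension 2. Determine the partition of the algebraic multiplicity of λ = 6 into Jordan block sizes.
Block sizes for λ = 6: [1, 1]

Step 1 — from the characteristic polynomial, algebraic multiplicity of λ = 6 is 2. From dim ker(A − (6)·I) = 2, there are exactly 2 Jordan blocks for λ = 6.
Step 2 — from the minimal polynomial, the factor (x − 6) tells us the largest block for λ = 6 has size 1.
Step 3 — with total size 2, 2 blocks, and largest block 1, the block sizes (in nonincreasing order) are [1, 1].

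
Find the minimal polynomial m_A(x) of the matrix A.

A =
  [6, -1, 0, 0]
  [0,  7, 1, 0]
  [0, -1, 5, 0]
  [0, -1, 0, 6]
x^3 - 18*x^2 + 108*x - 216

The characteristic polynomial is χ_A(x) = (x - 6)^4, so the eigenvalues are known. The minimal polynomial is
  m_A(x) = Π_λ (x − λ)^{k_λ}
where k_λ is the size of the *largest* Jordan block for λ (equivalently, the smallest k with (A − λI)^k v = 0 for every generalised eigenvector v of λ).

  λ = 6: largest Jordan block has size 3, contributing (x − 6)^3

So m_A(x) = (x - 6)^3 = x^3 - 18*x^2 + 108*x - 216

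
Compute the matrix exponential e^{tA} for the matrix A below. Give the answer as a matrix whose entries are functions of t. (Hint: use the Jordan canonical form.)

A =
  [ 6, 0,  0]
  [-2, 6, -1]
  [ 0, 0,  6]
e^{tA} =
  [exp(6*t), 0, 0]
  [-2*t*exp(6*t), exp(6*t), -t*exp(6*t)]
  [0, 0, exp(6*t)]

Strategy: write A = P · J · P⁻¹ where J is a Jordan canonical form, so e^{tA} = P · e^{tJ} · P⁻¹, and e^{tJ} can be computed block-by-block.

A has Jordan form
J =
  [6, 1, 0]
  [0, 6, 0]
  [0, 0, 6]
(up to reordering of blocks).

Per-block formulas:
  For a 1×1 block at λ = 6: exp(t · [6]) = [e^(6t)].
  For a 2×2 Jordan block J_2(6): exp(t · J_2(6)) = e^(6t)·(I + t·N), where N is the 2×2 nilpotent shift.

After assembling e^{tJ} and conjugating by P, we get:

e^{tA} =
  [exp(6*t), 0, 0]
  [-2*t*exp(6*t), exp(6*t), -t*exp(6*t)]
  [0, 0, exp(6*t)]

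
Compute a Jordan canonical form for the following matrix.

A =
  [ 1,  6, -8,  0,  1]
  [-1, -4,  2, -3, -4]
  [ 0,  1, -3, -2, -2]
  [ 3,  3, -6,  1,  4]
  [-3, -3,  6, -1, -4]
J_3(-3) ⊕ J_2(0)

The characteristic polynomial is
  det(x·I − A) = x^5 + 9*x^4 + 27*x^3 + 27*x^2 = x^2*(x + 3)^3

Eigenvalues and multiplicities (the geometric multiplicity of λ is n − rank(A − λI), which equals the number of Jordan blocks for λ):
  λ = -3: algebraic multiplicity = 3, geometric multiplicity = 1
  λ = 0: algebraic multiplicity = 2, geometric multiplicity = 1

Determining the block sizes for each eigenvalue:
  λ = -3: one block (gm = 1), so the single block has size am = 3 → block sizes [3]
  λ = 0: one block (gm = 1), so the single block has size am = 2 → block sizes [2]

Assembling the blocks gives a Jordan form
J =
  [-3,  1,  0, 0, 0]
  [ 0, -3,  1, 0, 0]
  [ 0,  0, -3, 0, 0]
  [ 0,  0,  0, 0, 1]
  [ 0,  0,  0, 0, 0]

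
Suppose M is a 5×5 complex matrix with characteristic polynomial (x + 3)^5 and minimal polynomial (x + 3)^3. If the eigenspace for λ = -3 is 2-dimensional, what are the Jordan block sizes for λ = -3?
Block sizes for λ = -3: [3, 2]

Step 1 — from the characteristic polynomial, algebraic multiplicity of λ = -3 is 5. From dim ker(M − (-3)·I) = 2, there are exactly 2 Jordan blocks for λ = -3.
Step 2 — from the minimal polynomial, the factor (x + 3)^3 tells us the largest block for λ = -3 has size 3.
Step 3 — with total size 5, 2 blocks, and largest block 3, the block sizes (in nonincreasing order) are [3, 2].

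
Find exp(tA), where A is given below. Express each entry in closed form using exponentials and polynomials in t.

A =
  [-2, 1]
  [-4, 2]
e^{tA} =
  [1 - 2*t, t]
  [-4*t, 2*t + 1]

Strategy: write A = P · J · P⁻¹ where J is a Jordan canonical form, so e^{tA} = P · e^{tJ} · P⁻¹, and e^{tJ} can be computed block-by-block.

A has Jordan form
J =
  [0, 1]
  [0, 0]
(up to reordering of blocks).

Per-block formulas:
  For a 2×2 Jordan block J_2(0): exp(t · J_2(0)) = e^(0t)·(I + t·N), where N is the 2×2 nilpotent shift.

After assembling e^{tJ} and conjugating by P, we get:

e^{tA} =
  [1 - 2*t, t]
  [-4*t, 2*t + 1]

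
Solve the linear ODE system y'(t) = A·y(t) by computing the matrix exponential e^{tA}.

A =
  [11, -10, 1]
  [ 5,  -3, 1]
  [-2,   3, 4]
e^{tA} =
  [-3*t^2*exp(4*t)/2 + 7*t*exp(4*t) + exp(4*t), 3*t^2*exp(4*t)/2 - 10*t*exp(4*t), -3*t^2*exp(4*t)/2 + t*exp(4*t)]
  [-t^2*exp(4*t) + 5*t*exp(4*t), t^2*exp(4*t) - 7*t*exp(4*t) + exp(4*t), -t^2*exp(4*t) + t*exp(4*t)]
  [t^2*exp(4*t)/2 - 2*t*exp(4*t), -t^2*exp(4*t)/2 + 3*t*exp(4*t), t^2*exp(4*t)/2 + exp(4*t)]

Strategy: write A = P · J · P⁻¹ where J is a Jordan canonical form, so e^{tA} = P · e^{tJ} · P⁻¹, and e^{tJ} can be computed block-by-block.

A has Jordan form
J =
  [4, 1, 0]
  [0, 4, 1]
  [0, 0, 4]
(up to reordering of blocks).

Per-block formulas:
  For a 3×3 Jordan block J_3(4): exp(t · J_3(4)) = e^(4t)·(I + t·N + (t^2/2)·N^2), where N is the 3×3 nilpotent shift.

After assembling e^{tJ} and conjugating by P, we get:

e^{tA} =
  [-3*t^2*exp(4*t)/2 + 7*t*exp(4*t) + exp(4*t), 3*t^2*exp(4*t)/2 - 10*t*exp(4*t), -3*t^2*exp(4*t)/2 + t*exp(4*t)]
  [-t^2*exp(4*t) + 5*t*exp(4*t), t^2*exp(4*t) - 7*t*exp(4*t) + exp(4*t), -t^2*exp(4*t) + t*exp(4*t)]
  [t^2*exp(4*t)/2 - 2*t*exp(4*t), -t^2*exp(4*t)/2 + 3*t*exp(4*t), t^2*exp(4*t)/2 + exp(4*t)]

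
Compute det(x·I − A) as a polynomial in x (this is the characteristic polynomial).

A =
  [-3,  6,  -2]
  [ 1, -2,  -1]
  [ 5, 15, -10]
x^3 + 15*x^2 + 75*x + 125

Expanding det(x·I − A) (e.g. by cofactor expansion or by noting that A is similar to its Jordan form J, which has the same characteristic polynomial as A) gives
  χ_A(x) = x^3 + 15*x^2 + 75*x + 125
which factors as (x + 5)^3. The eigenvalues (with algebraic multiplicities) are λ = -5 with multiplicity 3.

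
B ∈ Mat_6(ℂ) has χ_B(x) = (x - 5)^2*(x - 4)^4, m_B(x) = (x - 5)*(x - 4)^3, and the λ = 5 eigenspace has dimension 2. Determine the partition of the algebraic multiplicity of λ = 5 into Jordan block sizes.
Block sizes for λ = 5: [1, 1]

Step 1 — from the characteristic polynomial, algebraic multiplicity of λ = 5 is 2. From dim ker(B − (5)·I) = 2, there are exactly 2 Jordan blocks for λ = 5.
Step 2 — from the minimal polynomial, the factor (x − 5) tells us the largest block for λ = 5 has size 1.
Step 3 — with total size 2, 2 blocks, and largest block 1, the block sizes (in nonincreasing order) are [1, 1].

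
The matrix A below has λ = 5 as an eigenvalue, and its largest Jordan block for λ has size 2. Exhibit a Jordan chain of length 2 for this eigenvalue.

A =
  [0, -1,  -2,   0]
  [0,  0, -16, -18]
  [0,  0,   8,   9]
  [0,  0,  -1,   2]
A Jordan chain for λ = 5 of length 2:
v_1 = (0, 6, -3, 1)ᵀ
v_2 = (0, 2, -1, 0)ᵀ

Let N = A − (5)·I. We want v_2 with N^2 v_2 = 0 but N^1 v_2 ≠ 0; then v_{j-1} := N · v_j for j = 2, …, 2.

Pick v_2 = (0, 2, -1, 0)ᵀ.
Then v_1 = N · v_2 = (0, 6, -3, 1)ᵀ.

Sanity check: (A − (5)·I) v_1 = (0, 0, 0, 0)ᵀ = 0. ✓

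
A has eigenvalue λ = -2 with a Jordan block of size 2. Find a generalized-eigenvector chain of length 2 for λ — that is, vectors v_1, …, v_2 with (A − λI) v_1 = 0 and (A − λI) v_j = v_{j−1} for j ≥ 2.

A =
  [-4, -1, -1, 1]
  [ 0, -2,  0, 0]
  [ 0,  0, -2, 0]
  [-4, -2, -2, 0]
A Jordan chain for λ = -2 of length 2:
v_1 = (-2, 0, 0, -4)ᵀ
v_2 = (1, 0, 0, 0)ᵀ

Let N = A − (-2)·I. We want v_2 with N^2 v_2 = 0 but N^1 v_2 ≠ 0; then v_{j-1} := N · v_j for j = 2, …, 2.

Pick v_2 = (1, 0, 0, 0)ᵀ.
Then v_1 = N · v_2 = (-2, 0, 0, -4)ᵀ.

Sanity check: (A − (-2)·I) v_1 = (0, 0, 0, 0)ᵀ = 0. ✓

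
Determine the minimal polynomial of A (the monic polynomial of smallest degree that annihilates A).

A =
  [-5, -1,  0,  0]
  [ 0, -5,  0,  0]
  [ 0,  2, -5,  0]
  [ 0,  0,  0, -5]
x^2 + 10*x + 25

The characteristic polynomial is χ_A(x) = (x + 5)^4, so the eigenvalues are known. The minimal polynomial is
  m_A(x) = Π_λ (x − λ)^{k_λ}
where k_λ is the size of the *largest* Jordan block for λ (equivalently, the smallest k with (A − λI)^k v = 0 for every generalised eigenvector v of λ).

  λ = -5: largest Jordan block has size 2, contributing (x + 5)^2

So m_A(x) = (x + 5)^2 = x^2 + 10*x + 25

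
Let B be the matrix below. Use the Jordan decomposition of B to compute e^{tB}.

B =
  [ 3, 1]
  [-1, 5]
e^{tB} =
  [-t*exp(4*t) + exp(4*t), t*exp(4*t)]
  [-t*exp(4*t), t*exp(4*t) + exp(4*t)]

Strategy: write B = P · J · P⁻¹ where J is a Jordan canonical form, so e^{tB} = P · e^{tJ} · P⁻¹, and e^{tJ} can be computed block-by-block.

B has Jordan form
J =
  [4, 1]
  [0, 4]
(up to reordering of blocks).

Per-block formulas:
  For a 2×2 Jordan block J_2(4): exp(t · J_2(4)) = e^(4t)·(I + t·N), where N is the 2×2 nilpotent shift.

After assembling e^{tJ} and conjugating by P, we get:

e^{tB} =
  [-t*exp(4*t) + exp(4*t), t*exp(4*t)]
  [-t*exp(4*t), t*exp(4*t) + exp(4*t)]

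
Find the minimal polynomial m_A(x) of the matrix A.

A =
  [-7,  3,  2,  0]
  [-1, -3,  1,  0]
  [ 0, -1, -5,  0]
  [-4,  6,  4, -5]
x^3 + 15*x^2 + 75*x + 125

The characteristic polynomial is χ_A(x) = (x + 5)^4, so the eigenvalues are known. The minimal polynomial is
  m_A(x) = Π_λ (x − λ)^{k_λ}
where k_λ is the size of the *largest* Jordan block for λ (equivalently, the smallest k with (A − λI)^k v = 0 for every generalised eigenvector v of λ).

  λ = -5: largest Jordan block has size 3, contributing (x + 5)^3

So m_A(x) = (x + 5)^3 = x^3 + 15*x^2 + 75*x + 125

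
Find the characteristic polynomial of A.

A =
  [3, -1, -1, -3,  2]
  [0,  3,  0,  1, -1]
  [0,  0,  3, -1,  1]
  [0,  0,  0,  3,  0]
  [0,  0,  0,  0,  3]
x^5 - 15*x^4 + 90*x^3 - 270*x^2 + 405*x - 243

Expanding det(x·I − A) (e.g. by cofactor expansion or by noting that A is similar to its Jordan form J, which has the same characteristic polynomial as A) gives
  χ_A(x) = x^5 - 15*x^4 + 90*x^3 - 270*x^2 + 405*x - 243
which factors as (x - 3)^5. The eigenvalues (with algebraic multiplicities) are λ = 3 with multiplicity 5.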